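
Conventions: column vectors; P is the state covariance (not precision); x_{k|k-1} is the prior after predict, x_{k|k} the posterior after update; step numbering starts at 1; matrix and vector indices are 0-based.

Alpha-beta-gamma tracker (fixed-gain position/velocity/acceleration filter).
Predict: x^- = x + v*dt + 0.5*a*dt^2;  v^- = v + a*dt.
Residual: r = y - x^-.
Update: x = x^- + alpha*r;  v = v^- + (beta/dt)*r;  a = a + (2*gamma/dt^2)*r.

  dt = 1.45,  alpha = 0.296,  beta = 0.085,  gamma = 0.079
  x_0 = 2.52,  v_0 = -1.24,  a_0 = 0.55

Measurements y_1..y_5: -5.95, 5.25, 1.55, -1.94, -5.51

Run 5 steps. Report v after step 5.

step 1: x_pred=1.3002  r=-7.2502  x^+=-0.8459  v^+=-0.8675  a^+=0.0052
step 2: x_pred=-2.0983  r=7.3483  x^+=0.0768  v^+=-0.4293  a^+=0.5574
step 3: x_pred=0.0403  r=1.5097  x^+=0.4872  v^+=0.4674  a^+=0.6708
step 4: x_pred=1.8701  r=-3.8101  x^+=0.7423  v^+=1.2168  a^+=0.3845
step 5: x_pred=2.9109  r=-8.4209  x^+=0.4183  v^+=1.2807  a^+=-0.2483

v_post = 1.2807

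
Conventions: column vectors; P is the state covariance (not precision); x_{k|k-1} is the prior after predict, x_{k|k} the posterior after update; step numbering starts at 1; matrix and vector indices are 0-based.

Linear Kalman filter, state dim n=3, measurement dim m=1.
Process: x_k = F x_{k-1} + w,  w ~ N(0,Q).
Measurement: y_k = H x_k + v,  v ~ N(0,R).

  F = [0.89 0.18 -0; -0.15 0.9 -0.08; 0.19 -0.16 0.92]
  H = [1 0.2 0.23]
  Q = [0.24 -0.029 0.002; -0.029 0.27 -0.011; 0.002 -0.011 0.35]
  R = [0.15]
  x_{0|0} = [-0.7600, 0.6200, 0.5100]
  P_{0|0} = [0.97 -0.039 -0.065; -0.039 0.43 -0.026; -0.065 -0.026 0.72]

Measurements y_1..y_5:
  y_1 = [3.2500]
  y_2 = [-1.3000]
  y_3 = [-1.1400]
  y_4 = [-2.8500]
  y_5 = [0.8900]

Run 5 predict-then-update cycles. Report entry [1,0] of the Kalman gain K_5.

step 1: x^-=[-0.5648, 0.6312, 0.2256]  P^-=[1.0098 -0.1140 0.1003; -0.1140 0.6574 -0.1731; 0.1003 -0.1731 0.9927]  S=[1.2232]  K=[0.8257; -0.0183; 0.2404]  nu=[3.6367]  x^+=[2.4381, 0.5648, 1.0998]  P^+=[0.1757 -0.0956 -0.1425; -0.0956 0.6570 -0.1677; -0.1425 -0.1677 0.9220]
step 2: x^-=[2.2716, 0.0546, 1.3847]  P^-=[0.3699 -0.0074 -0.1213; -0.0074 0.8586 -0.3163; -0.1213 -0.3163 1.1590]  S=[0.5277]  K=[0.6453; 0.1735; 0.1554]  nu=[-3.9010]  x^+=[-0.2457, -0.6221, 0.7784]  P^+=[0.1502 -0.0665 -0.1742; -0.0665 0.8427 -0.3305; -0.1742 -0.3305 1.1462]
step 3: x^-=[-0.3306, -0.5853, 0.7690]  P^-=[0.3649 0.0532 -0.1871; 0.0532 1.0247 -0.4852; -0.1871 -0.4852 1.3876]  S=[0.5199]  K=[0.6396; 0.2818; 0.0674]  nu=[-0.8692]  x^+=[-0.8866, -0.8302, 0.7104]  P^+=[0.1522 -0.0405 -0.2095; -0.0405 0.9834 -0.4950; -0.2095 -0.4950 1.3852]
step 4: x^-=[-0.9385, -0.6711, 0.6179]  P^-=[0.3795 0.1006 -0.2497; 0.1006 1.1560 -0.6510; -0.2497 -0.6510 1.6281]  S=[0.5273]  K=[0.6488; 0.3454; -0.0103]  nu=[-1.9194]  x^+=[-2.1839, -1.3340, 0.6377]  P^+=[0.1575 -0.0175 -0.2462; -0.0175 1.0931 -0.6491; -0.2462 -0.6491 1.6280]
step 5: x^-=[-2.1838, -0.9240, 0.3852]  P^-=[0.3945 0.1404 -0.3100; 0.1404 1.2617 -0.8042; -0.3100 -0.8042 1.8677]  S=[0.5333]  K=[0.6587; 0.3895; -0.0774]  nu=[3.1700]  x^+=[-0.0959, 0.3108, 0.1399]  P^+=[0.1631 0.0035 -0.2828; 0.0035 1.1808 -0.7881; -0.2828 -0.7881 1.8645]

K[1,0] = 0.3895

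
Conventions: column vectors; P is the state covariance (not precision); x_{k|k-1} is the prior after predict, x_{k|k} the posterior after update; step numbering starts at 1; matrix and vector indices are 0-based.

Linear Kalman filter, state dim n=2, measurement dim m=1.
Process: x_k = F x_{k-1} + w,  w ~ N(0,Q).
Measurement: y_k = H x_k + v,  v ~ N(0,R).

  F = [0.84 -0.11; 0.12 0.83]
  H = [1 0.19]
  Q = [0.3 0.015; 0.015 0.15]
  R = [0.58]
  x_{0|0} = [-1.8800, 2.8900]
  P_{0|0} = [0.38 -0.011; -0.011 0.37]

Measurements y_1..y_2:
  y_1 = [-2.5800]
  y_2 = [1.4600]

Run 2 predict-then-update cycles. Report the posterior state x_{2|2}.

step 1: x^-=[-1.8971, 2.1731]  P^-=[0.5746 0.0120; 0.0120 0.4082]  S=[1.1739]  K=[0.4914; 0.0763]  nu=[-1.0958]  x^+=[-2.4356, 2.0895]  P^+=[0.2911 -0.0320; -0.0320 0.4013]
step 2: x^-=[-2.2758, 1.4420]  P^-=[0.5162 -0.0142; -0.0142 0.4243]  S=[1.1061]  K=[0.4642; 0.0601]  nu=[3.4618]  x^+=[-0.6687, 1.6499]  P^+=[0.2778 -0.0450; -0.0450 0.4203]

x_post = [-0.6687, 1.6499]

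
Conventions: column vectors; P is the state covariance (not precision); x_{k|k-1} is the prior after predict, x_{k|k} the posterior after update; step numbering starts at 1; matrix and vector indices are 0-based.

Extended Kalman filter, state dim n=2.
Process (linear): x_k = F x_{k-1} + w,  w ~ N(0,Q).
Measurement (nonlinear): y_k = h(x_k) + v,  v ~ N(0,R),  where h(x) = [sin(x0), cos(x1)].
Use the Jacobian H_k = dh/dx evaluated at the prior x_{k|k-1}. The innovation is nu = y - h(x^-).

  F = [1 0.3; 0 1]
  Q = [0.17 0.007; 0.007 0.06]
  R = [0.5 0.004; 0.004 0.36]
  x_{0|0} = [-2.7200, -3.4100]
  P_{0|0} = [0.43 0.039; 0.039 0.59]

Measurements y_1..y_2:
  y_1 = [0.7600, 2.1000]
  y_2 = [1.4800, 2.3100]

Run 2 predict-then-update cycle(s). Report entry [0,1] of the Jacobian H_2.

H_jac[0,1] = 0.0000

step 1: x^-=[-3.7430, -3.4100]  P^-=[0.6765 0.2230; 0.2230 0.6500]  H_jac=[-0.8245 0.0000; 0.0000 -0.2652]  S=[0.9599 0.0528; 0.0528 0.4057]  K=[-0.5772 -0.0707; -0.1694 -0.4028]  nu=[0.1942, 3.0642]  x^+=[-4.0717, -4.6773]  P^+=[0.3504 0.1047; 0.1047 0.5494]
step 2: x^-=[-5.4749, -4.6773]  P^-=[0.6326 0.2765; 0.2765 0.6094]  H_jac=[0.6908 0.0000; 0.0000 -0.9994]  S=[0.8018 -0.1869; -0.1869 0.9687]  K=[0.5010 -0.1886; 0.0960 -0.6102]  nu=[0.7569, 2.3451]  x^+=[-5.5380, -6.0357]  P^+=[0.3616 0.0659; 0.0659 0.2194]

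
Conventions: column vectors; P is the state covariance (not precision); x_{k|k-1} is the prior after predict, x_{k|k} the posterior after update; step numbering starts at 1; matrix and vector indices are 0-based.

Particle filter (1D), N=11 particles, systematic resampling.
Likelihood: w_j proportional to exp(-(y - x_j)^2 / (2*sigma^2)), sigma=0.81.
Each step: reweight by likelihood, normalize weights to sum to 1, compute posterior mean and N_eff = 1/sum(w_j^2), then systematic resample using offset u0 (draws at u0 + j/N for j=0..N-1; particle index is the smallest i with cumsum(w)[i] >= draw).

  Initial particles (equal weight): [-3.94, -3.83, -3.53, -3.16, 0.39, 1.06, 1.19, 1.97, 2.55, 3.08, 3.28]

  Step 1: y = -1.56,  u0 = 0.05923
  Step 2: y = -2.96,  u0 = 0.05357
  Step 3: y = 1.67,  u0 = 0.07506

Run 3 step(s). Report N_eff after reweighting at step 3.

N_eff = 8.2414

step 1: w=[0.0459, 0.0677, 0.1786, 0.4887, 0.1896, 0.0184, 0.0108, 0.0003, 0.0000, 0.0000, 0.0000]  mean=-2.5082  Neff=3.1863  idx=[1, 2, 2, 3, 3, 3, 3, 3, 4, 4, 4]
step 2: w=[0.0805, 0.1119, 0.1119, 0.1391, 0.1391, 0.1391, 0.1391, 0.1391, 0.0000, 0.0000, 0.0000]  mean=-3.2965  Neff=7.7949  idx=[0, 1, 2, 3, 3, 4, 5, 5, 6, 7, 7]
step 3: w=[0.0006, 0.0073, 0.0073, 0.1231, 0.1231, 0.1231, 0.1231, 0.1231, 0.1231, 0.1231, 0.1231]  mean=-3.1658  Neff=8.2414  idx=[3, 4, 4, 5, 6, 7, 7, 8, 9, 10, 10]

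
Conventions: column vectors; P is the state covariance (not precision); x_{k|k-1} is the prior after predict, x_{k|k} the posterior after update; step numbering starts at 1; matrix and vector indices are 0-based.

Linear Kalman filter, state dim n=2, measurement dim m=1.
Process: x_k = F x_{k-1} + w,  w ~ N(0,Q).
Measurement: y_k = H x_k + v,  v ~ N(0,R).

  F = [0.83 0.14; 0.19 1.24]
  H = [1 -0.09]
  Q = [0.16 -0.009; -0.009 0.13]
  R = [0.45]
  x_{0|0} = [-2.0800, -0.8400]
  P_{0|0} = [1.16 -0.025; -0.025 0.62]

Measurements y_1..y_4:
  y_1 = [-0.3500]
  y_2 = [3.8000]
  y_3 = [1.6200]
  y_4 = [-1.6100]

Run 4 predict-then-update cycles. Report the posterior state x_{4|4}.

x_post = [-0.3146, -1.9449]

step 1: x^-=[-1.8440, -1.4368]  P^-=[0.9655 0.2552; 0.2552 1.1134]  S=[1.3786]  K=[0.6837; 0.1124]  nu=[1.3647]  x^+=[-0.9110, -1.2834]  P^+=[0.3211 0.1492; 0.1492 1.0960]
step 2: x^-=[-0.9358, -1.7645]  P^-=[0.4374 0.3894; 0.3894 1.8971]  S=[0.8326]  K=[0.4832; 0.2627]  nu=[4.5770]  x^+=[1.2757, -0.5622]  P^+=[0.2430 0.2838; 0.2838 1.8396]
step 3: x^-=[0.9801, -0.4548]  P^-=[0.4294 0.6483; 0.6483 3.1011]  S=[0.7878]  K=[0.4710; 0.4686]  nu=[0.5989]  x^+=[1.2622, -0.1741]  P^+=[0.2546 0.4744; 0.4744 2.9281]
step 4: x^-=[1.0233, 0.0239]  P^-=[0.5031 1.0404; 1.0404 4.8650]  S=[0.8052]  K=[0.5085; 0.7483]  nu=[-2.6311]  x^+=[-0.3146, -1.9449]  P^+=[0.2949 0.7340; 0.7340 4.4142]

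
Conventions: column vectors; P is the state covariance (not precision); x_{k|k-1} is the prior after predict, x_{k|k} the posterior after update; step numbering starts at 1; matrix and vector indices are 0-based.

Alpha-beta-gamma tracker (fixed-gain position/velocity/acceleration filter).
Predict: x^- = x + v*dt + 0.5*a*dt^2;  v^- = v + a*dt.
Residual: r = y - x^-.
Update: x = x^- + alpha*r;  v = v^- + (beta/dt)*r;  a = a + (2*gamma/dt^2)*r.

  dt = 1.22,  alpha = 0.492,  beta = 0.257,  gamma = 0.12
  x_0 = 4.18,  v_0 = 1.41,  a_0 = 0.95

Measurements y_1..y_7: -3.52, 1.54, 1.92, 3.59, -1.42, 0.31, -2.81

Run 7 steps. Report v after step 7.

v_post = -0.9517

step 1: x_pred=6.6072  r=-10.1272  x^+=1.6246  v^+=0.4356  a^+=-0.6830
step 2: x_pred=1.6478  r=-0.1078  x^+=1.5948  v^+=-0.4203  a^+=-0.7004
step 3: x_pred=0.5608  r=1.3592  x^+=1.2295  v^+=-0.9884  a^+=-0.4812
step 4: x_pred=-0.3345  r=3.9245  x^+=1.5964  v^+=-0.7488  a^+=0.1516
step 5: x_pred=0.7957  r=-2.2157  x^+=-0.2944  v^+=-1.0306  a^+=-0.2057
step 6: x_pred=-1.7048  r=2.0148  x^+=-0.7135  v^+=-0.8571  a^+=0.1192
step 7: x_pred=-1.6704  r=-1.1396  x^+=-2.2311  v^+=-0.9517  a^+=-0.0645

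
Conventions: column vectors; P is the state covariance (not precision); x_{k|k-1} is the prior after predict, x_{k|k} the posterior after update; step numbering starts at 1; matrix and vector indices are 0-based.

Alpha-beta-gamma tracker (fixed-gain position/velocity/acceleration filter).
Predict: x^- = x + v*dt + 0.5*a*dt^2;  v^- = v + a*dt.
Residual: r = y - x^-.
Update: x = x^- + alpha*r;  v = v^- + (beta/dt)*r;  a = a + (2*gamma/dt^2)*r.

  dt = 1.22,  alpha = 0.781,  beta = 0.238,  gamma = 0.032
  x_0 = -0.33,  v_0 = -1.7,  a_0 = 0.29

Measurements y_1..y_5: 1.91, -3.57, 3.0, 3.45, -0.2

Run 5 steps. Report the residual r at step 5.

resid = -5.8818

step 1: x_pred=-2.1882  r=4.0982  x^+=1.0125  v^+=-0.5467  a^+=0.4662
step 2: x_pred=0.6925  r=-4.2625  x^+=-2.6365  v^+=-0.8095  a^+=0.2829
step 3: x_pred=-3.4135  r=6.4135  x^+=1.5954  v^+=0.7869  a^+=0.5587
step 4: x_pred=2.9712  r=0.4788  x^+=3.3451  v^+=1.5619  a^+=0.5793
step 5: x_pred=5.6818  r=-5.8818  x^+=1.0881  v^+=1.1212  a^+=0.3264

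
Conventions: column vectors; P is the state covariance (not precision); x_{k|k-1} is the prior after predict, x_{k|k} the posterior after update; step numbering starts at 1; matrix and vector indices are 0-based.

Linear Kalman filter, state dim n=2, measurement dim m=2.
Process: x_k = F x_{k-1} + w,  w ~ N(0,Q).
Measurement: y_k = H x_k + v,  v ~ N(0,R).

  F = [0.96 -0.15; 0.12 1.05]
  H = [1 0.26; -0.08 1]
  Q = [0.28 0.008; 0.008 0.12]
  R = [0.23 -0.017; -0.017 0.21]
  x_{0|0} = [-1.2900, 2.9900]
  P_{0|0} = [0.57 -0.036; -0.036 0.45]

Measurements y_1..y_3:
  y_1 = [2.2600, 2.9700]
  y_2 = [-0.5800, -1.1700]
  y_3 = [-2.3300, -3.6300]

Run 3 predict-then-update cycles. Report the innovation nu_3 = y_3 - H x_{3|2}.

step 1: x^-=[-1.6869, 2.9847]  P^-=[0.8258 -0.0329; -0.0329 0.6153]  S=[1.0803 0.0447; 0.0447 0.8358]  K=[0.7631 -0.1592; 0.0872 0.7346]  nu=[3.1709, -0.1497]  x^+=[0.7566, 3.1514]  P^+=[0.1864 -0.0315; -0.0315 0.1503]
step 2: x^-=[0.2536, 3.3998]  P^-=[0.4642 -0.0254; -0.0254 0.2804]  S=[0.7000 -0.0061; -0.0061 0.4974]  K=[0.6528 -0.1177; 0.0728 0.5687]  nu=[-1.7176, -4.5495]  x^+=[-0.3321, 0.6875]  P^+=[0.1582 -0.0232; -0.0232 0.1163]
step 3: x^-=[-0.4219, 0.6820]  P^-=[0.4350 -0.0150; -0.0150 0.2447]  S=[0.6738 -0.0029; -0.0029 0.4599]  K=[0.6394 -0.1043; 0.0744 0.5352]  nu=[-2.0854, -4.3457]  x^+=[-1.3020, -1.7989]  P^+=[0.1542 -0.0204; -0.0204 0.1095]

innov = [-2.0854, -4.3457]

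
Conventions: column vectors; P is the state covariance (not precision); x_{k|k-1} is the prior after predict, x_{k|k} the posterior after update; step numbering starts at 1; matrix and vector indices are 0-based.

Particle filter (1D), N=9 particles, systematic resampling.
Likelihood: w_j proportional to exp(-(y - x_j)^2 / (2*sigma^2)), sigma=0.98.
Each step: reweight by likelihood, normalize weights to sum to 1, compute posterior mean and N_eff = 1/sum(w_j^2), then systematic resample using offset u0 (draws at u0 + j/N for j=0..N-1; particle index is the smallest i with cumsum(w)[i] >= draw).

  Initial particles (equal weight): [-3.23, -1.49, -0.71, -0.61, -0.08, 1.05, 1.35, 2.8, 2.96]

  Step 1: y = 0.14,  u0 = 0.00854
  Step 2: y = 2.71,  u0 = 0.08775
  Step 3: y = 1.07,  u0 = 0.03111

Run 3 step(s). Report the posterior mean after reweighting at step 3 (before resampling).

step 1: w=[0.0007, 0.0657, 0.1798, 0.1954, 0.2554, 0.1702, 0.1222, 0.0066, 0.0042]  mean=0.0070  Neff=5.4359  idx=[1, 2, 2, 3, 4, 4, 4, 5, 6]
step 2: w=[0.0002, 0.0033, 0.0033, 0.0047, 0.0256, 0.0256, 0.0256, 0.3503, 0.5615]  mean=1.1118  Neff=2.2729  idx=[6, 7, 7, 7, 8, 8, 8, 8, 8]
step 3: w=[0.0605, 0.1204, 0.1204, 0.1204, 0.1156, 0.1156, 0.1156, 0.1156, 0.1156]  mean=1.1551  Neff=8.7692  idx=[0, 1, 2, 3, 4, 5, 6, 7, 8]

post_mean = 1.1551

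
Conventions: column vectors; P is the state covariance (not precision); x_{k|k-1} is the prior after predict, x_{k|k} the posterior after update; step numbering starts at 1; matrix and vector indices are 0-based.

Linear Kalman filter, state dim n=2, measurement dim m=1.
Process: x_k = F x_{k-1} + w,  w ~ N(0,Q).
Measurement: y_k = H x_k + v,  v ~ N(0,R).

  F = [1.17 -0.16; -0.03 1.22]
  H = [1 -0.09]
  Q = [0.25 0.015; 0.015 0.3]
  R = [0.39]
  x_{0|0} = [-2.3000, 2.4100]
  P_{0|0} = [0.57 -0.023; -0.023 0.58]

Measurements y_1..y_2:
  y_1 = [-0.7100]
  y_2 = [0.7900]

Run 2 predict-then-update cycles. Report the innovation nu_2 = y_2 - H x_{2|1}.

step 1: x^-=[-3.0766, 3.0092]  P^-=[1.0537 -0.1512; -0.1512 1.1655]  S=[1.4804]  K=[0.7210; -0.1730]  nu=[2.6374]  x^+=[-1.1750, 2.5530]  P^+=[0.2842 0.0334; 0.0334 1.1212]
step 2: x^-=[-1.7833, 3.1499]  P^-=[0.6552 -0.1659; -0.1659 1.9666]  S=[1.0910]  K=[0.6142; -0.3143]  nu=[2.8568]  x^+=[-0.0285, 2.2520]  P^+=[0.2436 0.0447; 0.0447 1.8588]

innov = [2.8568]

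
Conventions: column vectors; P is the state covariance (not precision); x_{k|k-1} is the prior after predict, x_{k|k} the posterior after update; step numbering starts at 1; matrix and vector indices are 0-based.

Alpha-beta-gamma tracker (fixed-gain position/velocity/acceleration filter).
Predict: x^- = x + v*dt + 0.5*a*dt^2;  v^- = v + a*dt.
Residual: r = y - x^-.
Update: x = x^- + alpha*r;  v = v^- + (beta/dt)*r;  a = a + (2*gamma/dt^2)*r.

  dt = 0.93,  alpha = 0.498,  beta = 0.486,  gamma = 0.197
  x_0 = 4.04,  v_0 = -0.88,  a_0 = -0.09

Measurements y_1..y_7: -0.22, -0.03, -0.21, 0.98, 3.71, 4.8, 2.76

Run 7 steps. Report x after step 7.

x_post = 8.7406

step 1: x_pred=3.1827  r=-3.4027  x^+=1.4881  v^+=-2.7419  a^+=-1.6401
step 2: x_pred=-1.7710  r=1.7410  x^+=-0.9040  v^+=-3.3573  a^+=-0.8469
step 3: x_pred=-4.3926  r=4.1826  x^+=-2.3096  v^+=-1.9592  a^+=1.0584
step 4: x_pred=-3.6740  r=4.6540  x^+=-1.3563  v^+=1.4572  a^+=3.1785
step 5: x_pred=1.3734  r=2.3366  x^+=2.5370  v^+=5.6343  a^+=4.2429
step 6: x_pred=9.6117  r=-4.8117  x^+=7.2155  v^+=7.0657  a^+=2.0510
step 7: x_pred=14.6735  r=-11.9135  x^+=8.7406  v^+=2.7473  a^+=-3.3761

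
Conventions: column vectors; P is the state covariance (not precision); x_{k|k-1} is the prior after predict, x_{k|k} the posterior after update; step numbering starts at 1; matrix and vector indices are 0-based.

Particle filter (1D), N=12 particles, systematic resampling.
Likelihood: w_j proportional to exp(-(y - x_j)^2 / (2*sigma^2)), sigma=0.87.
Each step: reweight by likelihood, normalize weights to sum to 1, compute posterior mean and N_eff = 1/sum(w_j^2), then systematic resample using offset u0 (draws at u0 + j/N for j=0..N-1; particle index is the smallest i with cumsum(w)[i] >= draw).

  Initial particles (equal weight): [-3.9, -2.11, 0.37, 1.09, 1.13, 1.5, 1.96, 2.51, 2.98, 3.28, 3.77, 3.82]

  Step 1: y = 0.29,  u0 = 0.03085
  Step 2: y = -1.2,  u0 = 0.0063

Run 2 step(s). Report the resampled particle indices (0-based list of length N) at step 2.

resampled_idx = [0, 0, 0, 1, 1, 2, 2, 2, 3, 3, 4, 7]

step 1: w=[0.0000, 0.0077, 0.3446, 0.2268, 0.2171, 0.1316, 0.0548, 0.0133, 0.0029, 0.0009, 0.0001, 0.0001]  mean=0.9546  Neff=4.2038  idx=[2, 2, 2, 2, 3, 3, 3, 4, 4, 4, 5, 6]
step 2: w=[0.2020, 0.2020, 0.2020, 0.2020, 0.0322, 0.0322, 0.0322, 0.0285, 0.0285, 0.0285, 0.0083, 0.0014]  mean=0.5163  Neff=5.9218  idx=[0, 0, 0, 1, 1, 2, 2, 2, 3, 3, 4, 7]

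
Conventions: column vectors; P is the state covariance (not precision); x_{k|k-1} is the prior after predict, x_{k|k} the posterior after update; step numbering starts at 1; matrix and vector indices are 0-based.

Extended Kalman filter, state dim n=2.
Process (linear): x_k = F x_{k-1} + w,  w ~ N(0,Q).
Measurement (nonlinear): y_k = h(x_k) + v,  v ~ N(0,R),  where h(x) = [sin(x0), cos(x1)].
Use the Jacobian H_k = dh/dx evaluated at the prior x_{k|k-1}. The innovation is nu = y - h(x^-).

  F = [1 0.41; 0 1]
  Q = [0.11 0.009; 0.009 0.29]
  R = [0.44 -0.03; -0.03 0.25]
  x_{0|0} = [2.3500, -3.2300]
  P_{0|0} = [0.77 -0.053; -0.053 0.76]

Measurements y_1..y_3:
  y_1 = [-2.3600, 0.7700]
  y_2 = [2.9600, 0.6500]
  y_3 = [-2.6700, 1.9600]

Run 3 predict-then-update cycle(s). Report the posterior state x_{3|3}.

step 1: x^-=[1.0257, -3.2300]  P^-=[0.9643 0.2676; 0.2676 1.0500]  H_jac=[0.5185 0.0000; 0.0000 -0.0883]  S=[0.6992 -0.0423; -0.0423 0.2582]  K=[0.7166 0.0258; 0.1785 -0.3299]  nu=[-3.2151, 1.7661]  x^+=[-1.2327, -4.3865]  P^+=[0.6066 0.1706; 0.1706 0.9947]
step 2: x^-=[-3.0312, -4.3865]  P^-=[1.0237 0.5874; 0.5874 1.2847]  H_jac=[-0.9939 0.0000; 0.0000 -0.9474]  S=[1.4512 0.5231; 0.5231 1.4029]  K=[-0.6448 -0.1562; -0.1035 -0.8289]  nu=[3.0702, 0.9702]  x^+=[-5.1623, -5.5085]  P^+=[0.2807 0.0208; 0.0208 0.2155]
step 3: x^-=[-7.4208, -5.5085]  P^-=[0.4440 0.1181; 0.1181 0.5055]  H_jac=[0.4198 0.0000; 0.0000 -0.6995]  S=[0.5182 -0.0647; -0.0647 0.4973]  K=[0.3445 -0.1214; 0.0071 -0.7100]  nu=[-1.7624, 1.2454]  x^+=[-8.1791, -6.4052]  P^+=[0.3698 0.0582; 0.0582 0.2541]

x_post = [-8.1791, -6.4052]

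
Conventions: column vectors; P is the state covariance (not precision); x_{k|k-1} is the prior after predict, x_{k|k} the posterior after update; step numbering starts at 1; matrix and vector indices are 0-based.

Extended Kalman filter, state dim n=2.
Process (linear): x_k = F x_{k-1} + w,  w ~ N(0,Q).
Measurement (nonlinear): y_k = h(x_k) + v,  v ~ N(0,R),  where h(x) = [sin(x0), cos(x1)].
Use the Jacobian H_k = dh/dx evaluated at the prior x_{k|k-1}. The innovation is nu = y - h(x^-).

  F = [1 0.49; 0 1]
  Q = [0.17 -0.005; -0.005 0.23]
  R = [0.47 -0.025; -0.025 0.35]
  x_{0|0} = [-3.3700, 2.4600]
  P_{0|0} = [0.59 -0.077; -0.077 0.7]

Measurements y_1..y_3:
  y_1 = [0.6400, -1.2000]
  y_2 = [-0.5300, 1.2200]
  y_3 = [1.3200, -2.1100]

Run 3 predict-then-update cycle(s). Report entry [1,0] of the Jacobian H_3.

step 1: x^-=[-2.1646, 2.4600]  P^-=[0.8526 0.2610; 0.2610 0.9300]  H_jac=[-0.5595 0.0000; 0.0000 -0.6300]  S=[0.7369 0.0670; 0.0670 0.7192]  K=[-0.6319 -0.1698; -0.1251 -0.8031]  nu=[1.4688, -0.4234]  x^+=[-3.0209, 2.6162]  P^+=[0.5232 0.0692; 0.0692 0.4412]
step 2: x^-=[-1.7389, 2.6162]  P^-=[0.8670 0.2804; 0.2804 0.6712]  H_jac=[-0.1673 0.0000; 0.0000 -0.5015]  S=[0.4943 -0.0015; -0.0015 0.5188]  K=[-0.2943 -0.2719; -0.0969 -0.6491]  nu=[0.4559, 2.0851]  x^+=[-2.4401, 1.2187]  P^+=[0.7861 0.1751; 0.1751 0.4481]
step 3: x^-=[-1.8429, 1.2187]  P^-=[1.2352 0.3897; 0.3897 0.6781]  H_jac=[-0.2688 0.0000; 0.0000 -0.9386]  S=[0.5592 0.0733; 0.0733 0.9475]  K=[-0.5487 -0.3436; -0.1002 -0.6641]  nu=[2.2832, -2.4549]  x^+=[-2.2522, 2.6200]  P^+=[0.9274 0.1135; 0.1135 0.2449]

H_jac[1,0] = 0.0000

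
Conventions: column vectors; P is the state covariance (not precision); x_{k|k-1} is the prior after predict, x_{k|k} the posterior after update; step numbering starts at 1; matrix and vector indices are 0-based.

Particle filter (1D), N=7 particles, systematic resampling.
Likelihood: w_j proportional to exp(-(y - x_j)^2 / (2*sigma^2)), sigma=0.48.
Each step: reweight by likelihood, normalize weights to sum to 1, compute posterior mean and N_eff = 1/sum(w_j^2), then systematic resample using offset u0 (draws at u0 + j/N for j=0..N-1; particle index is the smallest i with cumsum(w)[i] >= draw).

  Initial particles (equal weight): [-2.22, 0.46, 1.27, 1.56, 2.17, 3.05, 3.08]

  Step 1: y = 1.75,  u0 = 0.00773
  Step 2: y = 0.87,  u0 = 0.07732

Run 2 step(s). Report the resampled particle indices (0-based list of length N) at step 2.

resampled_idx = [0, 0, 1, 1, 2, 3, 4]

step 1: w=[0.0000, 0.0118, 0.2652, 0.4043, 0.2982, 0.0112, 0.0094]  mean=1.6829  Neff=3.0959  idx=[1, 2, 3, 3, 3, 4, 4]
step 2: w=[0.2756, 0.2805, 0.1412, 0.1412, 0.1412, 0.0101, 0.0101]  mean=1.1879  Neff=4.6590  idx=[0, 0, 1, 1, 2, 3, 4]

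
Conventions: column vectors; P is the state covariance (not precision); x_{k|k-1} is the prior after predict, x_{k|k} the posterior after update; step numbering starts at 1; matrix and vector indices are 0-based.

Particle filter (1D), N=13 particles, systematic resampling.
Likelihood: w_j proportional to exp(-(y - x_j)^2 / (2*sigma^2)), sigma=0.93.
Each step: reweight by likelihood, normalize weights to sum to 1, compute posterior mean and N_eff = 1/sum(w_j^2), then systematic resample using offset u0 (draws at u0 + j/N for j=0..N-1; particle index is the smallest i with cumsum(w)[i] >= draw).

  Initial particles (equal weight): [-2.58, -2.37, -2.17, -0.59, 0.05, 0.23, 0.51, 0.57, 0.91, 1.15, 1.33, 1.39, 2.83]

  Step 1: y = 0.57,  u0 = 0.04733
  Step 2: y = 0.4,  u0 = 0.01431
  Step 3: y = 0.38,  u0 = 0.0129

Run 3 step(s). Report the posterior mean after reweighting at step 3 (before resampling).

post_mean = 0.5342

step 1: w=[0.0004, 0.0009, 0.0017, 0.0614, 0.1144, 0.1251, 0.1335, 0.1338, 0.1251, 0.1101, 0.0958, 0.0907, 0.0070]  mean=0.6492  Neff=8.8133  idx=[3, 4, 5, 5, 6, 6, 7, 8, 8, 9, 10, 10, 11]
step 2: w=[0.0532, 0.0874, 0.0923, 0.0923, 0.0932, 0.0932, 0.0923, 0.0807, 0.0807, 0.0678, 0.0569, 0.0569, 0.0532]  mean=0.6132  Neff=12.4529  idx=[0, 1, 2, 3, 3, 4, 5, 6, 7, 8, 9, 10, 11]
step 3: w=[0.0526, 0.0851, 0.0894, 0.0894, 0.0894, 0.0897, 0.0897, 0.0887, 0.0770, 0.0770, 0.0643, 0.0538, 0.0538]  mean=0.5342  Neff=12.5394  idx=[0, 1, 2, 3, 4, 4, 5, 6, 7, 8, 9, 10, 11]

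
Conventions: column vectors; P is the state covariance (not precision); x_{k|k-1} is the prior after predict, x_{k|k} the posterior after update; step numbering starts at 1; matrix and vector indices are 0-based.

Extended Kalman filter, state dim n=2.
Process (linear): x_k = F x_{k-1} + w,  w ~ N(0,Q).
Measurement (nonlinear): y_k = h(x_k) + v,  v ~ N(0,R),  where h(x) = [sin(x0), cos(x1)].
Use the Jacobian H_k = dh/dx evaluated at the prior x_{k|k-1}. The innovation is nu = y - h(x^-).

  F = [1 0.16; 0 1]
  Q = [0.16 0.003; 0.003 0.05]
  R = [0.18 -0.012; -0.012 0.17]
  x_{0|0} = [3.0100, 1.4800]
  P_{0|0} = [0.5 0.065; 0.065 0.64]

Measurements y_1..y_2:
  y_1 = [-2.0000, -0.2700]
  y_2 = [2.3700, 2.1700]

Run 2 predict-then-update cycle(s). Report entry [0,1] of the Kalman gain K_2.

step 1: x^-=[3.2468, 1.4800]  P^-=[0.6972 0.1704; 0.1704 0.6900]  H_jac=[-0.9945 0.0000; 0.0000 -0.9959]  S=[0.8695 0.1568; 0.1568 0.8543]  K=[-0.7876 -0.0541; -0.0516 -0.7949]  nu=[-1.8950, -0.3607]  x^+=[4.7589, 1.8644]  P^+=[0.1419 -0.0003; -0.0003 0.1351]
step 2: x^-=[5.0572, 1.8644]  P^-=[0.3053 0.0244; 0.0244 0.1851]  H_jac=[0.3380 0.0000; 0.0000 -0.9572]  S=[0.2149 -0.0199; -0.0199 0.3396]  K=[0.4764 -0.0408; -0.0100 -0.5223]  nu=[3.3111, 2.4594]  x^+=[6.5345, 0.5468]  P^+=[0.2552 0.0132; 0.0132 0.0926]

K[0,1] = -0.0408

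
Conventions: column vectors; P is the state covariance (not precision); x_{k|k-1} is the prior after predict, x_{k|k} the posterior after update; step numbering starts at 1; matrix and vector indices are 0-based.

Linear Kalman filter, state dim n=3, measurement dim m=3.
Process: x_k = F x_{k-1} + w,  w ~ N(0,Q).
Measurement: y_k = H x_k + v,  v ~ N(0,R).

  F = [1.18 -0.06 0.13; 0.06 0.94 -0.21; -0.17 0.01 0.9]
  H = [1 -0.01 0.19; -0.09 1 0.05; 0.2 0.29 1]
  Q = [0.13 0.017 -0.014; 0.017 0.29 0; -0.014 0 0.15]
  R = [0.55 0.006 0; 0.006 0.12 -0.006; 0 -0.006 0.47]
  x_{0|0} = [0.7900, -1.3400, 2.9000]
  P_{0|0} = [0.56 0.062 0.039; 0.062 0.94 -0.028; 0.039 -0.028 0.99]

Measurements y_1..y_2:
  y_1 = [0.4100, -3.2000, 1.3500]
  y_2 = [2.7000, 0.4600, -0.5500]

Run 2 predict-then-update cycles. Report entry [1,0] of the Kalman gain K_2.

step 1: x^-=[1.3896, -1.8212, 2.4623]  P^-=[0.9335 0.0320 0.0323; 0.0320 1.1833 -0.2140; 0.0323 -0.2140 0.9555]  S=[1.5306 -0.0882 0.3979; -0.0882 1.2858 0.1540; 0.3979 0.1540 1.4549]  K=[0.6172 0.0046 -0.0124; 0.0434 0.9146 -0.0155; -0.0407 -0.2124 0.6522]  nu=[-1.4656, -1.3769, -0.8621]  x^+=[0.4893, -3.1306, 2.2522]  P^+=[0.3568 0.0409 -0.0891; 0.0409 0.1165 -0.0547; -0.0891 -0.0547 0.3415]
step 2: x^-=[1.0580, -3.3864, 1.9125]  P^-=[0.6008 0.0856 -0.1345; 0.0856 0.4378 -0.1278; -0.1345 -0.1278 0.4631]  S=[1.1152 0.0090 0.0861; 0.0090 0.5368 0.0293; 0.0861 0.0293 0.8759]  K=[0.5178 0.0397 -0.0403; 0.0456 0.7891 -0.0123; -0.0753 -0.1967 0.4696]  nu=[1.2448, 3.8460, -1.6920]  x^+=[1.9236, -0.2737, 0.2676]  P^+=[0.3028 0.0399 -0.0913; 0.0399 0.1010 -0.0478; -0.0913 -0.0478 0.2540]

K[1,0] = 0.0456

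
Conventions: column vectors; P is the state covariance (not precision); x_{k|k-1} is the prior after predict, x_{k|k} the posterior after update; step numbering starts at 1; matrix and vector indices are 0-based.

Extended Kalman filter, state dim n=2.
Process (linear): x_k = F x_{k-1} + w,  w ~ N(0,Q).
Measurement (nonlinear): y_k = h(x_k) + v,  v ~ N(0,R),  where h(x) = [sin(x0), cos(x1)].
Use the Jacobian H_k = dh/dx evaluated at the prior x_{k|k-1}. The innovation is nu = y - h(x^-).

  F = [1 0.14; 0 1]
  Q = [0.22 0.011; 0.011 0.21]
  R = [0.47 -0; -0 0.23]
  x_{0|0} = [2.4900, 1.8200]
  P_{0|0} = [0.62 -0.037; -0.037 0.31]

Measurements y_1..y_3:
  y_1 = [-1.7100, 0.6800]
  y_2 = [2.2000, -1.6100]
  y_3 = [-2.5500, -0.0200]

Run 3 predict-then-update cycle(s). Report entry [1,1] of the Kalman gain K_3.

K[1,1] = -0.6220

step 1: x^-=[2.7448, 1.8200]  P^-=[0.8357 0.0174; 0.0174 0.5200]  H_jac=[-0.9223 0.0000; 0.0000 -0.9691]  S=[1.1809 0.0156; 0.0156 0.7184]  K=[-0.6526 -0.0093; -0.0044 -0.7014]  nu=[-2.0965, 0.9266]  x^+=[4.1043, 1.1792]  P^+=[0.3326 0.0022; 0.0022 0.1665]
step 2: x^-=[4.2694, 1.1792]  P^-=[0.5564 0.0365; 0.0365 0.3765]  H_jac=[-0.4287 0.0000; 0.0000 -0.9243]  S=[0.5723 0.0145; 0.0145 0.5516]  K=[-0.4156 -0.0503; -0.0114 -0.6305]  nu=[3.1035, -1.9917]  x^+=[3.0798, 2.3995]  P^+=[0.4556 0.0125; 0.0125 0.1569]
step 3: x^-=[3.4158, 2.3995]  P^-=[0.6822 0.0455; 0.0455 0.3669]  H_jac=[-0.9626 0.0000; 0.0000 -0.6758]  S=[1.1022 0.0296; 0.0296 0.3976]  K=[-0.5949 -0.0330; -0.0230 -0.6220]  nu=[-2.2792, 0.7171]  x^+=[4.7481, 2.0060]  P^+=[0.2905 0.0112; 0.0112 0.2117]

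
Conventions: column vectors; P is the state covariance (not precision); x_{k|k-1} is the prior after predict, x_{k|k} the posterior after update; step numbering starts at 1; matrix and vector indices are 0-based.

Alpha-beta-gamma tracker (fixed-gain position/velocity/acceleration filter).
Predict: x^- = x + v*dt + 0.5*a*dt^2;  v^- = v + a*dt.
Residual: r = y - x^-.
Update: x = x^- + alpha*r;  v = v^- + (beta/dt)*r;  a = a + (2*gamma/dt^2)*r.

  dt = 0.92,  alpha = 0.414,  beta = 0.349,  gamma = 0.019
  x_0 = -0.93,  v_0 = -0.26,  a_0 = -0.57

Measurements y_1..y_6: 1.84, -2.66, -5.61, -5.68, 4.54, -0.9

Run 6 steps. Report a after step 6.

a_post = 0.0154

step 1: x_pred=-1.4104  r=3.2504  x^+=-0.0647  v^+=0.4486  a^+=-0.4241
step 2: x_pred=0.1685  r=-2.8285  x^+=-1.0025  v^+=-1.0145  a^+=-0.5511
step 3: x_pred=-2.1690  r=-3.4410  x^+=-3.5936  v^+=-2.8268  a^+=-0.7055
step 4: x_pred=-6.4928  r=0.8128  x^+=-6.1563  v^+=-3.1676  a^+=-0.6691
step 5: x_pred=-9.3536  r=13.8936  x^+=-3.6017  v^+=1.4874  a^+=-0.0453
step 6: x_pred=-2.2524  r=1.3524  x^+=-1.6925  v^+=1.9588  a^+=0.0154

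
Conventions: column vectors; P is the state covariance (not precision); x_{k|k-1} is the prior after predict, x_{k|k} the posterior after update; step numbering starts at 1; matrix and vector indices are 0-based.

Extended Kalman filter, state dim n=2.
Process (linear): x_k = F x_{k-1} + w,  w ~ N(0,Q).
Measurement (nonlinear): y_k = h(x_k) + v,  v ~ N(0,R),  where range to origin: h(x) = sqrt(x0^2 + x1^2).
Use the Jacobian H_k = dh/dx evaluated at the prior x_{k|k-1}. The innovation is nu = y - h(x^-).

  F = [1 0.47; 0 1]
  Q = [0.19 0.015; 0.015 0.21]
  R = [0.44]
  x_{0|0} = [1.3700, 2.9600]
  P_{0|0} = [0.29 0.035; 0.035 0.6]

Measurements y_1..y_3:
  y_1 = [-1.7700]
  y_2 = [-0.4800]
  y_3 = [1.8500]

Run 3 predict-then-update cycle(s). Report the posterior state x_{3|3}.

step 1: x^-=[2.7612, 2.9600]  P^-=[0.6454 0.3320; 0.3320 0.8100]  H_jac=[0.6821 0.7312]  S=[1.5046]  K=[0.4540; 0.5442]  nu=[-5.8179]  x^+=[0.1201, -0.2059]  P^+=[0.3354 -0.0397; -0.0397 0.3645]
step 2: x^-=[0.0233, -0.2059]  P^-=[0.5686 0.1466; 0.1466 0.5745]  H_jac=[0.1125 -0.9937]  S=[0.9816]  K=[-0.0833; -0.5647]  nu=[-0.6872]  x^+=[0.0805, 0.1822]  P^+=[0.5618 0.1005; 0.1005 0.2614]
step 3: x^-=[0.1661, 0.1822]  P^-=[0.9039 0.2383; 0.2383 0.4714]  H_jac=[0.6739 0.7389]  S=[1.3452]  K=[0.5837; 0.3783]  nu=[1.6034]  x^+=[1.1021, 0.7888]  P^+=[0.4456 -0.0587; -0.0587 0.2789]

x_post = [1.1021, 0.7888]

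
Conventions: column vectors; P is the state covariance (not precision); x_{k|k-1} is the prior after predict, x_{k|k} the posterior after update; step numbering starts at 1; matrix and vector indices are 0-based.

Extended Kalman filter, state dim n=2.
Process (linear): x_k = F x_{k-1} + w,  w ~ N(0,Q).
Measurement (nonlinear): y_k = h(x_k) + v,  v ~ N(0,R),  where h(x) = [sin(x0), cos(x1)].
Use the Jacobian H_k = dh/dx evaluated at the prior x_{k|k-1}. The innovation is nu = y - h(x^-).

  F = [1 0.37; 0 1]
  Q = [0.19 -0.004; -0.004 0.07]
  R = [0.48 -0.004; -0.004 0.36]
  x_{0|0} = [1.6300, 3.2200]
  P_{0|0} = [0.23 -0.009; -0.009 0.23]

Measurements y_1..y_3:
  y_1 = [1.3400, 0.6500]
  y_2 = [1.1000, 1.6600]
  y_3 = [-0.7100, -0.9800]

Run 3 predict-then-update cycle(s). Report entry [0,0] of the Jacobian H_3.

step 1: x^-=[2.8214, 3.2200]  P^-=[0.4448 0.0721; 0.0721 0.3000]  H_jac=[-0.9492 0.0000; 0.0000 0.0783]  S=[0.8808 -0.0094; -0.0094 0.3618]  K=[-0.4793 0.0032; -0.0770 0.0629]  nu=[1.0253, 1.6469]  x^+=[2.3352, 3.2447]  P^+=[0.2424 0.0392; 0.0392 0.2932]
step 2: x^-=[3.5358, 3.2447]  P^-=[0.5016 0.1437; 0.1437 0.3632]  H_jac=[-0.9233 0.0000; 0.0000 0.1029]  S=[0.9076 -0.0177; -0.0177 0.3638]  K=[-0.5100 0.0159; -0.1443 0.0957]  nu=[1.4840, 2.6547]  x^+=[2.8212, 3.2846]  P^+=[0.2652 0.0755; 0.0755 0.3405]
step 3: x^-=[4.0365, 3.2846]  P^-=[0.5576 0.1974; 0.1974 0.4105]  H_jac=[-0.6256 0.0000; 0.0000 0.1426]  S=[0.6982 -0.0216; -0.0216 0.3683]  K=[-0.4982 0.0472; -0.1723 0.1488]  nu=[0.0702, 0.0098]  x^+=[4.0020, 3.2740]  P^+=[0.3825 0.1332; 0.1332 0.3805]

H_jac[0,0] = -0.6256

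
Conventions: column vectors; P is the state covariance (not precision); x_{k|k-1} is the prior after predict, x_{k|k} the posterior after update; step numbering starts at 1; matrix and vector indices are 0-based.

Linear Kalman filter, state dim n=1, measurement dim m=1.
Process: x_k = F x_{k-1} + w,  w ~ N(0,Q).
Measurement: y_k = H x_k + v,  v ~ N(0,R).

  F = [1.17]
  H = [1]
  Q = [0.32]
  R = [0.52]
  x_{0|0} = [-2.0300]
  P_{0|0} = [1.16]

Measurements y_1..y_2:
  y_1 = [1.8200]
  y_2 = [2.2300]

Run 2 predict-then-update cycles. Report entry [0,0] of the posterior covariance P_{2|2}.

step 1: x^-=[-2.3751]  P^-=[1.9079]  S=[2.4279]  K=[0.7858]  nu=[4.1951]  x^+=[0.9215]  P^+=[0.4086]
step 2: x^-=[1.0782]  P^-=[0.8794]  S=[1.3994]  K=[0.6284]  nu=[1.1518]  x^+=[1.8020]  P^+=[0.3268]

P_post[0,0] = 0.3268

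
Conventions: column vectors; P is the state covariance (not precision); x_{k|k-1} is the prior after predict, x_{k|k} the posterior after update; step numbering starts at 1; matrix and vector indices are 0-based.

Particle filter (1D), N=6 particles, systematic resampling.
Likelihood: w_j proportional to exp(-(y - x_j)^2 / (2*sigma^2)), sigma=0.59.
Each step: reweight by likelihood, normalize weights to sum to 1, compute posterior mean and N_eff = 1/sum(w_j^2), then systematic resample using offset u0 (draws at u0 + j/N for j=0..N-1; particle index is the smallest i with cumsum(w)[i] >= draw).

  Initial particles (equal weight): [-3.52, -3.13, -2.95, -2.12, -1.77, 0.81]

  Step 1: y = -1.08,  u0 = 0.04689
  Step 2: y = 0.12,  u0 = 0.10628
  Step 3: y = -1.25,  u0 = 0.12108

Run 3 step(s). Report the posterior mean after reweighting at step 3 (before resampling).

post_mean = -1.7700

step 1: w=[0.0003, 0.0033, 0.0090, 0.2892, 0.6902, 0.0081]  mean=-1.8659  Neff=1.7853  idx=[3, 3, 4, 4, 4, 4]
step 2: w=[0.0295, 0.0295, 0.2353, 0.2353, 0.2353, 0.2353]  mean=-1.7906  Neff=4.4821  idx=[2, 2, 3, 4, 5, 5]
step 3: w=[0.1667, 0.1667, 0.1667, 0.1667, 0.1667, 0.1667]  mean=-1.7700  Neff=6.0000  idx=[0, 1, 2, 3, 4, 5]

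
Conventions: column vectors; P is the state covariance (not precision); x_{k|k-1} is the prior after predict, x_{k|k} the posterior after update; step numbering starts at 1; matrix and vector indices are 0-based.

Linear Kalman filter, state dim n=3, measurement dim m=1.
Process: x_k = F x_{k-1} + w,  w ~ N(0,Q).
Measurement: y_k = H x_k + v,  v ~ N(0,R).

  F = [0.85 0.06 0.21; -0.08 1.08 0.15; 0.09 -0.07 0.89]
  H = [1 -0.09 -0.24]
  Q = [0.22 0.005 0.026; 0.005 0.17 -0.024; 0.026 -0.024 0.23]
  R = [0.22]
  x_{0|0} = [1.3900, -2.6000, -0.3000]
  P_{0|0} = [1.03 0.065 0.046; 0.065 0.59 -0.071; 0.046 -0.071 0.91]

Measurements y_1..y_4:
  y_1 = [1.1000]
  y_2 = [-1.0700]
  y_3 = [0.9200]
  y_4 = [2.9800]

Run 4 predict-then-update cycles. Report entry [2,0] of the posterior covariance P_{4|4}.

step 1: x^-=[0.9625, -2.9642, 0.0401]  P^-=[1.0277 0.0496 0.3018; 0.0496 0.8499 -0.0180; 0.3018 -0.0180 0.9774]  S=[1.1563]  K=[0.8223; -0.0195; 0.0595]  nu=[-0.1197]  x^+=[0.8641, -2.9619, 0.0330]  P^+=[0.2459 0.0682 0.2452; 0.0682 0.8495 -0.0167; 0.2452 -0.0167 0.9733]
step 2: x^-=[0.5637, -3.2630, 0.3144]  P^-=[0.5377 0.1594 0.4090; 0.1594 1.1612 0.0170; 0.4090 0.0170 1.0476]  S=[0.6032]  K=[0.7049; 0.0843; 0.2586]  nu=[-1.8519]  x^+=[-0.7418, -3.4191, -0.1645]  P^+=[0.2380 0.1236 0.2990; 0.1236 1.1569 0.0038; 0.2990 0.0038 1.0073]
step 3: x^-=[-0.8702, -3.6580, 0.0262]  P^-=[0.5600 0.2424 0.4529; 0.2424 1.5163 0.0204; 0.4529 0.0204 1.0813]  S=[0.5944]  K=[0.7225; 0.1700; 0.3223]  nu=[1.4672]  x^+=[0.1899, -3.4086, 0.4990]  P^+=[0.2497 0.1694 0.3145; 0.1694 1.4992 -0.0122; 0.3145 -0.0122 1.0196]
step 4: x^-=[0.0617, -3.6217, 0.6998]  P^-=[0.5800 0.3039 0.4636; 0.3039 1.9024 -0.0153; 0.4636 -0.0153 1.0968]  S=[0.6007]  K=[0.7348; 0.2270; 0.3359]  nu=[2.7603]  x^+=[2.0900, -2.9950, 1.6270]  P^+=[0.2557 0.2037 0.3154; 0.2037 1.8715 -0.0611; 0.3154 -0.0611 1.0290]

P_post[2,0] = 0.3154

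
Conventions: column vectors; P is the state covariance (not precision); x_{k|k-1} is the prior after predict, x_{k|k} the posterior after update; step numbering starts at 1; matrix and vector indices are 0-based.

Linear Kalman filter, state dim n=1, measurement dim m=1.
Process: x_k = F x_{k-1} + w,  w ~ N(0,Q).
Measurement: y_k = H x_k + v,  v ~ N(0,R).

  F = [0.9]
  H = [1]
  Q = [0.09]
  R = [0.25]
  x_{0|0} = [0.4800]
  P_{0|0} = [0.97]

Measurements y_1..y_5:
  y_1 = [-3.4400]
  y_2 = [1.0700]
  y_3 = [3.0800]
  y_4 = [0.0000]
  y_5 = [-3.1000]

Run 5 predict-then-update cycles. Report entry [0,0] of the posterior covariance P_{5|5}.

step 1: x^-=[0.4320]  P^-=[0.8757]  S=[1.1257]  K=[0.7779]  nu=[-3.8720]  x^+=[-2.5801]  P^+=[0.1945]
step 2: x^-=[-2.3221]  P^-=[0.2475]  S=[0.4975]  K=[0.4975]  nu=[3.3921]  x^+=[-0.6345]  P^+=[0.1244]
step 3: x^-=[-0.5710]  P^-=[0.1907]  S=[0.4407]  K=[0.4328]  nu=[3.6510]  x^+=[1.0091]  P^+=[0.1082]
step 4: x^-=[0.9082]  P^-=[0.1776]  S=[0.4276]  K=[0.4154]  nu=[-0.9082]  x^+=[0.5309]  P^+=[0.1038]
step 5: x^-=[0.4778]  P^-=[0.1741]  S=[0.4241]  K=[0.4105]  nu=[-3.5778]  x^+=[-0.9910]  P^+=[0.1026]

P_post[0,0] = 0.1026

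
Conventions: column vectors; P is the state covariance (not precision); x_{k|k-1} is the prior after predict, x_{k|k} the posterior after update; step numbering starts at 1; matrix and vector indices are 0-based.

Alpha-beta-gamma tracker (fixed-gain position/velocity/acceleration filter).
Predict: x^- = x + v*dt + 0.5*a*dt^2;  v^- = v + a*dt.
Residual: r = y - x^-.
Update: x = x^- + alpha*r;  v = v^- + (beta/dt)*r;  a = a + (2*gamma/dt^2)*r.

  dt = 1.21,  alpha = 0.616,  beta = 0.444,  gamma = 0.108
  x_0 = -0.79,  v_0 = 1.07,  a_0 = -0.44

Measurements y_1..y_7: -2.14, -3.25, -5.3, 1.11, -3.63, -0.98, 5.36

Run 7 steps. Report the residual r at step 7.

step 1: x_pred=0.1826  r=-2.3226  x^+=-1.2481  v^+=-0.3147  a^+=-0.7827
step 2: x_pred=-2.2018  r=-1.0482  x^+=-2.8475  v^+=-1.6463  a^+=-0.9373
step 3: x_pred=-5.5257  r=0.2257  x^+=-5.3867  v^+=-2.6976  a^+=-0.9040
step 4: x_pred=-9.3126  r=10.4226  x^+=-2.8923  v^+=0.0330  a^+=0.6336
step 5: x_pred=-2.3885  r=-1.2415  x^+=-3.1533  v^+=0.3441  a^+=0.4505
step 6: x_pred=-2.4071  r=1.4271  x^+=-1.5280  v^+=1.4129  a^+=0.6610
step 7: x_pred=0.6655  r=4.6945  x^+=3.5573  v^+=3.9353  a^+=1.3536

resid = 4.6945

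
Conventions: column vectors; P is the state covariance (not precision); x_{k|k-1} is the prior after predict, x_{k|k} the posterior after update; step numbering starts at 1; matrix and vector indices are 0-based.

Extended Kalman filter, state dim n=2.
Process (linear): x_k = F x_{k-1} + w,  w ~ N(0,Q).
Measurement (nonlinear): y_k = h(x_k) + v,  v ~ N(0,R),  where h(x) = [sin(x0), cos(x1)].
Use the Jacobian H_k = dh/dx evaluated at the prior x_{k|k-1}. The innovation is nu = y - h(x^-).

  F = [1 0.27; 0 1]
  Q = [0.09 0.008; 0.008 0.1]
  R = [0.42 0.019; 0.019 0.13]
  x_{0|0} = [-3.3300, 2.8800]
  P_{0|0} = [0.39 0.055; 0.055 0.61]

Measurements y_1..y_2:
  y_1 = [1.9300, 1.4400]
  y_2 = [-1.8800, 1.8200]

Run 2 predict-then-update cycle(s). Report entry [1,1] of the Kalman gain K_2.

step 1: x^-=[-2.5524, 2.8800]  P^-=[0.5542 0.2277; 0.2277 0.7100]  H_jac=[-0.8314 0.0000; 0.0000 -0.2586]  S=[0.8030 0.0680; 0.0680 0.1775]  K=[-0.5639 -0.1159; -0.1531 -0.9759]  nu=[2.4857, 2.4060]  x^+=[-4.2329, 0.1513]  P^+=[0.2875 0.0997; 0.0997 0.5018]
step 2: x^-=[-4.1921, 0.1513]  P^-=[0.4679 0.2432; 0.2432 0.6018]  H_jac=[-0.4972 0.0000; 0.0000 -0.1507]  S=[0.5357 0.0372; 0.0372 0.1437]  K=[-0.4242 -0.1452; -0.1852 -0.5834]  nu=[-2.7477, 0.8314]  x^+=[-3.1472, 0.1750]  P^+=[0.3639 0.1787; 0.1787 0.5265]

K[1,1] = -0.5834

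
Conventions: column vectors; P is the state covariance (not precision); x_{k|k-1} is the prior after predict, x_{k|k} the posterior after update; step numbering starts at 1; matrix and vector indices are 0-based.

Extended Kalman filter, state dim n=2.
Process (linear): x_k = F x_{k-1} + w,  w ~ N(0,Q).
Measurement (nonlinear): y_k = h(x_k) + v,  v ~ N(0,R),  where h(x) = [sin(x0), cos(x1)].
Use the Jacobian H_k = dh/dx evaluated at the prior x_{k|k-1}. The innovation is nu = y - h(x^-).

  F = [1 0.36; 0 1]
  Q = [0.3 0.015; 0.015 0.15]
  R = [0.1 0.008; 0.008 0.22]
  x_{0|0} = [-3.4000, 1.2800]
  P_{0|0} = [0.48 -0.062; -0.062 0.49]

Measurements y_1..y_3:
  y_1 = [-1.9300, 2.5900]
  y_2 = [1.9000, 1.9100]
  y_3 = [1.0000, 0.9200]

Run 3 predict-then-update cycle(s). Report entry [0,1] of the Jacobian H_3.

H_jac[0,1] = 0.0000

step 1: x^-=[-2.9392, 1.2800]  P^-=[0.7989 0.1294; 0.1294 0.6400]  H_jac=[-0.9796 0.0000; 0.0000 -0.9580]  S=[0.8666 0.1294; 0.1294 0.8074]  K=[-0.9017 -0.0090; -0.0337 -0.7540]  nu=[-1.7290, 2.3033]  x^+=[-1.4009, -0.3985]  P^+=[0.0921 0.0096; 0.0096 0.1734]
step 2: x^-=[-1.5443, -0.3985]  P^-=[0.4215 0.0870; 0.0870 0.3234]  H_jac=[0.0265 0.0000; 0.0000 0.3880]  S=[0.1003 0.0089; 0.0089 0.2687]  K=[0.1003 0.1224; -0.0185 0.4677]  nu=[2.8997, 0.9884]  x^+=[-1.1325, 0.0101]  P^+=[0.4163 0.0714; 0.0714 0.2648]
step 3: x^-=[-1.1289, 0.0101]  P^-=[0.8020 0.1818; 0.1818 0.4148]  H_jac=[0.4277 0.0000; 0.0000 -0.0101]  S=[0.2467 0.0072; 0.0072 0.2200]  K=[1.3920 -0.0540; 0.3160 -0.0293]  nu=[1.9039, -0.0799]  x^+=[1.5256, 0.6140]  P^+=[0.3245 0.0733; 0.0733 0.3901]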